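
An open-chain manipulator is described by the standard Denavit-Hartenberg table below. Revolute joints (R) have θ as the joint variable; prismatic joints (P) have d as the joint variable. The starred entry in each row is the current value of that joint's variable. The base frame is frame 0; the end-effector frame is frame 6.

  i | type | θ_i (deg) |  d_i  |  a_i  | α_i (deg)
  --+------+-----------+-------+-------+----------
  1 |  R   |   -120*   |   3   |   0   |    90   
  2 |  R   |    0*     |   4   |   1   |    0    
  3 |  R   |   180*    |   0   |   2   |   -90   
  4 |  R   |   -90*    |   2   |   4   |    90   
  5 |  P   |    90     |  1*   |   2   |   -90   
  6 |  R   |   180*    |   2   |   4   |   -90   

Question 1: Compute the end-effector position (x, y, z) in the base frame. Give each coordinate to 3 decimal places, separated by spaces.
after link 1: o_1 = (0.0000, 0.0000, 3.0000)
after link 2: o_2 = (-3.9641, 1.1340, 3.0000)
after link 3: o_3 = (-2.9641, 2.8660, 3.0000)
after link 4: o_4 = (-6.4282, 4.8660, 1.0000)
after link 5: o_5 = (-6.9282, 4.0000, -1.0000)
after link 6: o_6 = (-5.1962, 3.0000, 3.0000)

-5.196 3.000 3.000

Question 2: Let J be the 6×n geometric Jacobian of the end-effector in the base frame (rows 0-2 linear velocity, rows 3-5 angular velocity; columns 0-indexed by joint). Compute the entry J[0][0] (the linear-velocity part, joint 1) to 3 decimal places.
-3.000

axis z_0 = ẑ; lever o_n−o_0 = (-5.1962,3.0000,3.0000)
cross product → J_v[:, 0] = (-3.0000,-5.1962,0.0000)
J_ω[:, 0] = z_0
entry J[0][0] = -3.0000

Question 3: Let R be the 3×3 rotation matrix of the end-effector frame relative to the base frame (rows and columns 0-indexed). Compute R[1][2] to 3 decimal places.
-0.866

End-effector z-axis (col 2 of R) = (-0.5000,-0.8660,-0.0000)
R[1][2] = -0.8660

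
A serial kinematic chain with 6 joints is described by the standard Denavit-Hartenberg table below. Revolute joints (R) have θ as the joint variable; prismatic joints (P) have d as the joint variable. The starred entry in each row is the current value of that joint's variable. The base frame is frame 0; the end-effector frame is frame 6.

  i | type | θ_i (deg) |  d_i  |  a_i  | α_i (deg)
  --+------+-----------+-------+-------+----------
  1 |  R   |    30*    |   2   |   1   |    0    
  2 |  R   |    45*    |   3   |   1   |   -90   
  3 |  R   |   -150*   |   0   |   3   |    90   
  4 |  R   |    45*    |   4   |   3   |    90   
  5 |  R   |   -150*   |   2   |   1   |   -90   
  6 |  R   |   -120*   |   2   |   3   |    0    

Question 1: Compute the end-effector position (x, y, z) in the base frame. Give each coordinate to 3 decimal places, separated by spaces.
after link 1: o_1 = (0.8660, 0.5000, 2.0000)
after link 2: o_2 = (1.1248, 1.4659, 5.0000)
after link 3: o_3 = (0.4524, -1.0436, 6.5000)
after link 4: o_4 = (-2.5897, -4.2010, 4.0966)
after link 5: o_5 = (-0.7472, -5.1547, 4.9305)
after link 6: o_6 = (-1.1921, -7.6319, 7.5124)

-1.192 -7.632 7.512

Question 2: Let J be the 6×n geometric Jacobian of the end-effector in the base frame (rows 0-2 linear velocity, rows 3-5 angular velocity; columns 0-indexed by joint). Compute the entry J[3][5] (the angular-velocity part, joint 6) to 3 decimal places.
-0.309

axis z_5 = (-0.3087,0.2140,0.9268); lever o_n−o_5 = (-0.4448,-2.4771,2.5819)
cross product → J_v[:, 5] = (2.8483,0.3847,0.8598)
J_ω[:, 5] = z_5
entry J[3][5] = -0.3087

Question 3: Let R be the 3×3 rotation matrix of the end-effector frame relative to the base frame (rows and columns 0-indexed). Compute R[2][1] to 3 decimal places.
End-effector y-axis (col 1 of R) = (0.9494,0.1282,0.2866)
R[2][1] = 0.2866

0.287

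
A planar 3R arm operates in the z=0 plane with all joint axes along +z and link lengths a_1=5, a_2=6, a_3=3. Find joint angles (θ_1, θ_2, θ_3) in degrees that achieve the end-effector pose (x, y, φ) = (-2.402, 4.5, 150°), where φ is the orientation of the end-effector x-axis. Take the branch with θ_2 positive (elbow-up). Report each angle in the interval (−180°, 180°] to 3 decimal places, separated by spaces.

-7.480 150.000 7.480

wrist centre = target − a_3·(cos φ, sin φ) = (0.1961, 3.0000)
cos θ_2 = (9.0384−5²−6²)/(2·5·6) = -0.8660; θ_2 = 150.0001° (elbow-up)
β = atan2(3.0000,0.1961) = 86.2605°; ψ = atan2(3.0000,-0.1962) = 93.7410°
θ_1 = β − ψ = -7.4804°
θ_3 = φ − θ_1 − θ_2 = 7.4804° (wrapped to (-180°,180°])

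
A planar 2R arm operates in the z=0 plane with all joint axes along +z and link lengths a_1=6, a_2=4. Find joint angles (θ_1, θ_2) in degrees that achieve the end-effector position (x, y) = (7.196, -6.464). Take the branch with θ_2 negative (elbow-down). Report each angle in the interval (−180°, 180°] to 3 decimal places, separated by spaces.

-29.997 -30.008

cos θ_2 = (93.5657−6²−4²)/(2·6·4) = 0.8660; θ_2 = -30.0084° (elbow-down)
β = atan2(-6.4640,7.1960) = -41.9326°; ψ = atan2(-2.0005,9.4638) = -11.9358°
θ_1 = β − ψ = -29.9969°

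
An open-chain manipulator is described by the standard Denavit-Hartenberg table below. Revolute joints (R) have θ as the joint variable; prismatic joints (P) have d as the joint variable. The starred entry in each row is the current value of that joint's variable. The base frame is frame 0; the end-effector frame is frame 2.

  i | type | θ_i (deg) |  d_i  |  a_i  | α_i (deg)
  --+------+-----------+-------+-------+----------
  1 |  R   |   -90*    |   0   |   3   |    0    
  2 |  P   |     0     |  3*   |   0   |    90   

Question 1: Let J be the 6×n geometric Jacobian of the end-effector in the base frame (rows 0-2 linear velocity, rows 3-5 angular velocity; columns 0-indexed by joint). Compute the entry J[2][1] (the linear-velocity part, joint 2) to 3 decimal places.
1.000

prismatic axis z_1 = (0.0000,0.0000,1.0000)
J_v[:, 1] = z_1; J_ω[:, 1] = (0,0,0)
entry J[2][1] = 1.0000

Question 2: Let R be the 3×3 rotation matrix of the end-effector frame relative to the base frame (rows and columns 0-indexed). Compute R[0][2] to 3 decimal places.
-1.000

End-effector z-axis (col 2 of R) = (-1.0000,-0.0000,0.0000)
R[0][2] = -1.0000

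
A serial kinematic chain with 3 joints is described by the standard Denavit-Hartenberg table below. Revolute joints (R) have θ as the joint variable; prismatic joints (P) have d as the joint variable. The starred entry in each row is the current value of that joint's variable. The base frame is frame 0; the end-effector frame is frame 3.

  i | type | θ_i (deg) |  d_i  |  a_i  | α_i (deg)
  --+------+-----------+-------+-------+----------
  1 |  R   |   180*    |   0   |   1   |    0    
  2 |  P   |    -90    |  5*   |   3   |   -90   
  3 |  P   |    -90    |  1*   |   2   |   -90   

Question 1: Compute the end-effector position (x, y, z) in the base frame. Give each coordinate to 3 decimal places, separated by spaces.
-2.000 3.000 7.000

after link 1: o_1 = (-1.0000, 0.0000, 0.0000)
after link 2: o_2 = (-1.0000, 3.0000, 5.0000)
after link 3: o_3 = (-2.0000, 3.0000, 7.0000)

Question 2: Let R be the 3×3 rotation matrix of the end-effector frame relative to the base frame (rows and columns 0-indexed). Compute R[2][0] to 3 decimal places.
1.000

End-effector x-axis (col 0 of R) = (0.0000,0.0000,1.0000)
R[2][0] = 1.0000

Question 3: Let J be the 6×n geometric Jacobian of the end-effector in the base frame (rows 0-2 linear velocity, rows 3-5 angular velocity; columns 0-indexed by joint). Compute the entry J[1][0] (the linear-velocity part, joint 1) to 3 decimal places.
-2.000

axis z_0 = ẑ; lever o_n−o_0 = (-2.0000,3.0000,7.0000)
cross product → J_v[:, 0] = (-3.0000,-2.0000,0.0000)
J_ω[:, 0] = z_0
entry J[1][0] = -2.0000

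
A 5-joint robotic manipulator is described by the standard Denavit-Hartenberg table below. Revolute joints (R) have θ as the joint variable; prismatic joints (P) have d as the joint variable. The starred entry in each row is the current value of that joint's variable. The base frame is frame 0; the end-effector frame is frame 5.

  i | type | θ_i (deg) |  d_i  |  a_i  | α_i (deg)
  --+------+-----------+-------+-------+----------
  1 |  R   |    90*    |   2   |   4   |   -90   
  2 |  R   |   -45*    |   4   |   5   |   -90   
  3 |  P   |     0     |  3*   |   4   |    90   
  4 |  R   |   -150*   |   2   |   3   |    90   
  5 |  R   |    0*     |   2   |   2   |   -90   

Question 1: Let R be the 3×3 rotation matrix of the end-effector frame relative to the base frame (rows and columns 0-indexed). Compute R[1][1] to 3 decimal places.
End-effector y-axis (col 1 of R) = (0.0000,-0.2588,0.9659)
R[1][1] = -0.2588

-0.259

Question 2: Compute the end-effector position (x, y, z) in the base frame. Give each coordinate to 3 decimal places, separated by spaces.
-6.000 8.173 3.017

after link 1: o_1 = (0.0000, 4.0000, 2.0000)
after link 2: o_2 = (-4.0000, 7.5355, 5.5355)
after link 3: o_3 = (-4.0000, 12.4853, 6.2426)
after link 4: o_4 = (-6.0000, 9.5875, 5.4662)
after link 5: o_5 = (-6.0000, 8.1733, 3.0167)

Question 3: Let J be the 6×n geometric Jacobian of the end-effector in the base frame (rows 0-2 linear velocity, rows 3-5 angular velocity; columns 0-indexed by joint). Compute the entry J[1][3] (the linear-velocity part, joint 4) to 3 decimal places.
axis z_3 = (-1.0000,0.0000,0.0000); lever o_n−o_3 = (-2.0000,-4.3120,-3.2259)
cross product → J_v[:, 3] = (0.0000,-3.2259,4.3120)
J_ω[:, 3] = z_3
entry J[1][3] = -3.2259

-3.226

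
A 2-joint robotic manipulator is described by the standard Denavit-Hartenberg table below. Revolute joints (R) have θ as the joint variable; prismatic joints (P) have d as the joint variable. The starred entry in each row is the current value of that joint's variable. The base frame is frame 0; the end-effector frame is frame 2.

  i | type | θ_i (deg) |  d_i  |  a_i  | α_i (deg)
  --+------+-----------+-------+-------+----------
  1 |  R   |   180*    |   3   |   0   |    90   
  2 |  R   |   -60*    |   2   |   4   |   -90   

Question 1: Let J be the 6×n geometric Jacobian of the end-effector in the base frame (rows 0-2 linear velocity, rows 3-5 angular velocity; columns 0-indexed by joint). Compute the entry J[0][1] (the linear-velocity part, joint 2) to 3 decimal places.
axis z_1 = (0.0000,1.0000,0.0000); lever o_n−o_1 = (-2.0000,2.0000,-3.4641)
cross product → J_v[:, 1] = (-3.4641,0.0000,2.0000)
J_ω[:, 1] = z_1
entry J[0][1] = -3.4641

-3.464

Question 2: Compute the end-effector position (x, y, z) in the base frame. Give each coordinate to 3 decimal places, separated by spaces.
-2.000 2.000 -0.464

after link 1: o_1 = (0.0000, 0.0000, 3.0000)
after link 2: o_2 = (-2.0000, 2.0000, -0.4641)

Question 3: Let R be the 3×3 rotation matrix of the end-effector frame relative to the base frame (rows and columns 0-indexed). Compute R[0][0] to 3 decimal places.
-0.500

End-effector x-axis (col 0 of R) = (-0.5000,0.0000,-0.8660)
R[0][0] = -0.5000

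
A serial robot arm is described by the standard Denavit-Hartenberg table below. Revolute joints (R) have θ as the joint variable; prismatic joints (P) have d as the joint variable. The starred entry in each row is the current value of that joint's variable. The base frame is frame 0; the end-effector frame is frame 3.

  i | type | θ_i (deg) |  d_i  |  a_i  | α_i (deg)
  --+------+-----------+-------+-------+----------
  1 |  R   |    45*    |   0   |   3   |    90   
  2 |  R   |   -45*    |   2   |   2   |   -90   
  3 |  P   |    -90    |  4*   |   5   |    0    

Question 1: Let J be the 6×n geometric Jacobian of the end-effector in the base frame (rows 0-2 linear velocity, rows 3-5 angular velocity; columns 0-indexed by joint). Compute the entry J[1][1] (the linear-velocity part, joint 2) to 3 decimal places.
axis z_1 = (0.7071,-0.7071,0.0000); lever o_n−o_1 = (7.9497,-1.9497,1.4142)
cross product → J_v[:, 1] = (-1.0000,-1.0000,4.2426)
J_ω[:, 1] = z_1
entry J[1][1] = -1.0000

-1.000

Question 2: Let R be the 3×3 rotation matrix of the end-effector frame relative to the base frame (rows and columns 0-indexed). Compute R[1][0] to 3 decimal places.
End-effector x-axis (col 0 of R) = (0.7071,-0.7071,-0.0000)
R[1][0] = -0.7071

-0.707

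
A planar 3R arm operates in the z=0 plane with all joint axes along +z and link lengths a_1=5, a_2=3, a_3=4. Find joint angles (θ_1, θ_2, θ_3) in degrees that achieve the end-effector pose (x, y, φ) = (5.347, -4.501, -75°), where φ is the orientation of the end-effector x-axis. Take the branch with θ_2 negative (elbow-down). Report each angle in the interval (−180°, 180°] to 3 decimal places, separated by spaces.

28.180 -120.006 16.827

wrist centre = target − a_3·(cos φ, sin φ) = (4.3117, -0.6373)
cos θ_2 = (18.9971−5²−3²)/(2·5·3) = -0.5001; θ_2 = -120.0064° (elbow-down)
β = atan2(-0.6373,4.3117) = -8.4078°; ψ = atan2(-2.5979,3.4997) = -36.5873°
θ_1 = β − ψ = 28.1795°
θ_3 = φ − θ_1 − θ_2 = 16.8269° (wrapped to (-180°,180°])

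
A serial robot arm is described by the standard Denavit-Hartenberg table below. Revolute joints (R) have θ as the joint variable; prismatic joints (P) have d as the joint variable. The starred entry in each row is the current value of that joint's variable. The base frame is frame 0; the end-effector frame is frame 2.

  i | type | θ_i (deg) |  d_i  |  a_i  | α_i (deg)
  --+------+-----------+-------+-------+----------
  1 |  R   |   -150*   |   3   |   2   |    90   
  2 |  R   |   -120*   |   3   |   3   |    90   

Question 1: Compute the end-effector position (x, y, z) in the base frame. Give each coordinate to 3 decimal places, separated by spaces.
after link 1: o_1 = (-1.7321, -1.0000, 3.0000)
after link 2: o_2 = (-1.9330, 2.3481, 0.4019)

-1.933 2.348 0.402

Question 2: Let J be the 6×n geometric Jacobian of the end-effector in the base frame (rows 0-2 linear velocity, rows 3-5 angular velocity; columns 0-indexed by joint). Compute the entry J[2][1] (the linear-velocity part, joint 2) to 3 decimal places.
-1.500

axis z_1 = (-0.5000,0.8660,0.0000); lever o_n−o_1 = (-0.2010,3.3481,-2.5981)
cross product → J_v[:, 1] = (-2.2500,-1.2990,-1.5000)
J_ω[:, 1] = z_1
entry J[2][1] = -1.5000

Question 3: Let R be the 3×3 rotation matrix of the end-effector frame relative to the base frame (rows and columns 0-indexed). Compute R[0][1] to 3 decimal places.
End-effector y-axis (col 1 of R) = (-0.5000,0.8660,0.0000)
R[0][1] = -0.5000

-0.500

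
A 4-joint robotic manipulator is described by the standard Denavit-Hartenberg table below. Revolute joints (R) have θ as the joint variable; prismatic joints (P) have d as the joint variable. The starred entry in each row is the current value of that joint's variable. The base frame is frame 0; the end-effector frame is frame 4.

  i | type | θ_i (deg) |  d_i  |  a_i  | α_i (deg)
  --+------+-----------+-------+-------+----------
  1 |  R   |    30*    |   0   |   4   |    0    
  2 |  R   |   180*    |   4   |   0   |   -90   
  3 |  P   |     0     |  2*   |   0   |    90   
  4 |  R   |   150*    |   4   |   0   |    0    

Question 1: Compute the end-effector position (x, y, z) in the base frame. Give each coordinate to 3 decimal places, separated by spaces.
4.464 0.268 8.000

after link 1: o_1 = (3.4641, 2.0000, 0.0000)
after link 2: o_2 = (3.4641, 2.0000, 4.0000)
after link 3: o_3 = (4.4641, 0.2679, 4.0000)
after link 4: o_4 = (4.4641, 0.2679, 8.0000)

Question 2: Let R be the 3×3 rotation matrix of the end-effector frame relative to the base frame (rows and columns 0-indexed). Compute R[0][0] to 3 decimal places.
1.000

End-effector x-axis (col 0 of R) = (1.0000,-0.0000,0.0000)
R[0][0] = 1.0000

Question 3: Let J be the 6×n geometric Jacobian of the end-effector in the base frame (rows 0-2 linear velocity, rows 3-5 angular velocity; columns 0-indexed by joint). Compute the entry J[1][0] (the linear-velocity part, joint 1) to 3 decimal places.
axis z_0 = ẑ; lever o_n−o_0 = (4.4641,0.2679,8.0000)
cross product → J_v[:, 0] = (-0.2679,4.4641,0.0000)
J_ω[:, 0] = z_0
entry J[1][0] = 4.4641

4.464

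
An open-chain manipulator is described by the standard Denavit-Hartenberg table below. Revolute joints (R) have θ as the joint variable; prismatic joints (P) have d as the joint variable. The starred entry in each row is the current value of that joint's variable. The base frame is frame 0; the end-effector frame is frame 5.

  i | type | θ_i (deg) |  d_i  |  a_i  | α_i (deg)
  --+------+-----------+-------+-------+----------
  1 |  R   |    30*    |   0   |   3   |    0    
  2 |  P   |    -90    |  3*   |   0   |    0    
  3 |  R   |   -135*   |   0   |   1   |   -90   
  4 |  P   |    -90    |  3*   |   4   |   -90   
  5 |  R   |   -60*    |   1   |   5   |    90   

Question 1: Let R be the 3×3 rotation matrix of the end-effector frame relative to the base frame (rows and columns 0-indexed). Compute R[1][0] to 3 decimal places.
-0.837

End-effector x-axis (col 0 of R) = (-0.2241,-0.8365,0.5000)
R[1][0] = -0.8365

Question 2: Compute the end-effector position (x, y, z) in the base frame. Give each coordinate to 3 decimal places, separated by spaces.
-1.231 -5.063 9.500

after link 1: o_1 = (2.5981, 1.5000, 0.0000)
after link 2: o_2 = (2.5981, 1.5000, 3.0000)
after link 3: o_3 = (1.6322, 1.7588, 3.0000)
after link 4: o_4 = (0.8557, -1.1390, 7.0000)
after link 5: o_5 = (-1.2310, -5.0627, 9.5000)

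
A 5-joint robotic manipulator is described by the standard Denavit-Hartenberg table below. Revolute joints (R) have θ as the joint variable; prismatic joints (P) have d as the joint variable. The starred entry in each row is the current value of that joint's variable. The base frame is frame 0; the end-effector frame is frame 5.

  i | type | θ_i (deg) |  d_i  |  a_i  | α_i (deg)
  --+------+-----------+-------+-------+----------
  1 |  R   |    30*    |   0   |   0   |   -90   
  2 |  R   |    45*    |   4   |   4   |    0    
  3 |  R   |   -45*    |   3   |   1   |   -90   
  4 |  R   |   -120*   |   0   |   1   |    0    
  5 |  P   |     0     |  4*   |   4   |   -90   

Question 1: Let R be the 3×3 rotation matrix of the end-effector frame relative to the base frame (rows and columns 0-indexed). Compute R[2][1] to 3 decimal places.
End-effector y-axis (col 1 of R) = (0.0000,-0.0000,1.0000)
R[2][1] = 1.0000

1.000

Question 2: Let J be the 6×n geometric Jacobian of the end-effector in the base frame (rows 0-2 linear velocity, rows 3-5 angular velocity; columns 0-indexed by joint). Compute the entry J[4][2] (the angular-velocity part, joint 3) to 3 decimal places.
0.866

axis z_2 = (-0.5000,0.8660,0.0000); lever o_n−o_2 = (-4.9641,5.5981,-4.0000)
cross product → J_v[:, 2] = (-3.4641,-2.0000,1.5000)
J_ω[:, 2] = z_2
entry J[4][2] = 0.8660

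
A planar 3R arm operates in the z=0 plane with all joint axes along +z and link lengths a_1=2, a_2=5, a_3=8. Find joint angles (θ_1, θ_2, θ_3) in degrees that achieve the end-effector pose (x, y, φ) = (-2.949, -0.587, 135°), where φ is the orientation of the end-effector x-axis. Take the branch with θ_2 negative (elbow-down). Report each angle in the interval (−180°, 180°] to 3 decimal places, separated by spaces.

wrist centre = target − a_3·(cos φ, sin φ) = (2.7079, -6.2439)
cos θ_2 = (46.3182−2²−5²)/(2·2·5) = 0.8659; θ_2 = -30.0133° (elbow-down)
β = atan2(-6.2439,2.7079) = -66.5544°; ψ = atan2(-2.5010,6.3295) = -21.5605°
θ_1 = β − ψ = -44.9939°
θ_3 = φ − θ_1 − θ_2 = -149.9928° (wrapped to (-180°,180°])

-44.994 -30.013 -149.993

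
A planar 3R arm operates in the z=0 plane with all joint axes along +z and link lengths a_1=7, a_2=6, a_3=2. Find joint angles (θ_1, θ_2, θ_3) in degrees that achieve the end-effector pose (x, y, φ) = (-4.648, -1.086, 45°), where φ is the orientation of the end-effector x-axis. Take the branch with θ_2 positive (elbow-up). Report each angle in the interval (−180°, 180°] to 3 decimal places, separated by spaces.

150.002 119.999 134.999

wrist centre = target − a_3·(cos φ, sin φ) = (-6.0622, -2.5002)
cos θ_2 = (43.0015−7²−6²)/(2·7·6) = -0.5000; θ_2 = 119.9988° (elbow-up)
β = atan2(-2.5002,-6.0622) = -157.5875°; ψ = atan2(5.1962,4.0001) = 52.4105°
θ_1 = β − ψ = -209.9980°
θ_3 = φ − θ_1 − θ_2 = 134.9992° (wrapped to (-180°,180°])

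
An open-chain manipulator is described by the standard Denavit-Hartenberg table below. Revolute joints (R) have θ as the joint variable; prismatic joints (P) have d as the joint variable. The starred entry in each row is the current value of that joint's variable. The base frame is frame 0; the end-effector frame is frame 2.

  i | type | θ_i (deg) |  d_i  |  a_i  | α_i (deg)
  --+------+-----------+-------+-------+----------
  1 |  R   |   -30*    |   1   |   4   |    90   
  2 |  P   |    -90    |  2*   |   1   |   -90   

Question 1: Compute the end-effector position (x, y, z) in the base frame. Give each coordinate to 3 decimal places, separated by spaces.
2.464 -3.732 0.000

after link 1: o_1 = (3.4641, -2.0000, 1.0000)
after link 2: o_2 = (2.4641, -3.7321, 0.0000)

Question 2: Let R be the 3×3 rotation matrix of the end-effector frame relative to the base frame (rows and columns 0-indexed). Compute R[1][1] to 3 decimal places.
0.866

End-effector y-axis (col 1 of R) = (0.5000,0.8660,-0.0000)
R[1][1] = 0.8660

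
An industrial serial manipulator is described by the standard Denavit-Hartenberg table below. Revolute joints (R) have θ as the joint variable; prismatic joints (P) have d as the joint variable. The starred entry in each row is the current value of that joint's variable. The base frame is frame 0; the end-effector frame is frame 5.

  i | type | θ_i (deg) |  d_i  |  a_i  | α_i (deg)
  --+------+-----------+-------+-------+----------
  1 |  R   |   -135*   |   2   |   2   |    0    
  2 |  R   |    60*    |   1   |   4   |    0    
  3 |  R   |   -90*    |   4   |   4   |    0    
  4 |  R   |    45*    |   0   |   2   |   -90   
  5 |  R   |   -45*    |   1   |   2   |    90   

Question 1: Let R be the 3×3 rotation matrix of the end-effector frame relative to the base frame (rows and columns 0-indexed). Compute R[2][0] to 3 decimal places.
0.707

End-effector x-axis (col 0 of R) = (-0.3536,-0.6124,0.7071)
R[2][0] = 0.7071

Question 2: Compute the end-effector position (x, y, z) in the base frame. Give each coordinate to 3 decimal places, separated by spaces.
after link 1: o_1 = (-1.4142, -1.4142, 2.0000)
after link 2: o_2 = (-0.3789, -5.2779, 3.0000)
after link 3: o_3 = (-4.2426, -6.3132, 7.0000)
after link 4: o_4 = (-5.2426, -8.0452, 7.0000)
after link 5: o_5 = (-5.0837, -9.7700, 8.4142)

-5.084 -9.770 8.414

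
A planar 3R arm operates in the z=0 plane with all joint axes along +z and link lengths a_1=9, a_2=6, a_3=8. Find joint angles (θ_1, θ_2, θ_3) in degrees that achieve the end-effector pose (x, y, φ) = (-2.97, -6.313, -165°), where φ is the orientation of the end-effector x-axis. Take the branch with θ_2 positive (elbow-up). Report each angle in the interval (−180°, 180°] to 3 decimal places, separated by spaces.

wrist centre = target − a_3·(cos φ, sin φ) = (4.7574, -4.2424)
cos θ_2 = (40.6313−9²−6²)/(2·9·6) = -0.7071; θ_2 = 135.0009° (elbow-up)
β = atan2(-4.2424,4.7574) = -41.7252°; ψ = atan2(4.2426,4.7573) = 41.7267°
θ_1 = β − ψ = -83.4519°
θ_3 = φ − θ_1 − θ_2 = 143.4510° (wrapped to (-180°,180°])

-83.452 135.001 143.451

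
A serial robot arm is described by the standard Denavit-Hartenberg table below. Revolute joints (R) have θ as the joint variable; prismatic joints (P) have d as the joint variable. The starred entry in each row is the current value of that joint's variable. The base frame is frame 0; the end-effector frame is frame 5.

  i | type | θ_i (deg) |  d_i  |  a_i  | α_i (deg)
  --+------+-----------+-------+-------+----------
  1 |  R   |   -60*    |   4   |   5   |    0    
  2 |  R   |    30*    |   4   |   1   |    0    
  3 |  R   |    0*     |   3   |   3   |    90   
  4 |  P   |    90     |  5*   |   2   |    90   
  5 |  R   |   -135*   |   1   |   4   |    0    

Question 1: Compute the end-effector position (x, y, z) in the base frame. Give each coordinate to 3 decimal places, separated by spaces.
after link 1: o_1 = (2.5000, -4.3301, 4.0000)
after link 2: o_2 = (3.3660, -4.8301, 8.0000)
after link 3: o_3 = (5.9641, -6.3301, 11.0000)
after link 4: o_4 = (3.4641, -10.6603, 13.0000)
after link 5: o_5 = (5.7443, -8.7108, 10.1716)

5.744 -8.711 10.172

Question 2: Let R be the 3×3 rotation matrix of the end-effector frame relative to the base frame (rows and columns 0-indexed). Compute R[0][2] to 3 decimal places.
0.866

End-effector z-axis (col 2 of R) = (0.8660,-0.5000,-0.0000)
R[0][2] = 0.8660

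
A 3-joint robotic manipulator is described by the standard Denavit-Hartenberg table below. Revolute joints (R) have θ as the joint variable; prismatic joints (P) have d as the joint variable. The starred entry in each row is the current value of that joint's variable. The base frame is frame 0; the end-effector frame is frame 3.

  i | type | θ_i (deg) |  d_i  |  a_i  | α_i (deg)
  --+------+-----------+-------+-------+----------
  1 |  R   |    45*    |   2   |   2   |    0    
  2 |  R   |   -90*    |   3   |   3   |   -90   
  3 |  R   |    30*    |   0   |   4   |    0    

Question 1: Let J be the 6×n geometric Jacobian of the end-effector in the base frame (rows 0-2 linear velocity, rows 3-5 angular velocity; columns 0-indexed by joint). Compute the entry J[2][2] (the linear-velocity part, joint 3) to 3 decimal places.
-3.464

axis z_2 = (0.7071,0.7071,0.0000); lever o_n−o_2 = (2.4495,-2.4495,-2.0000)
cross product → J_v[:, 2] = (-1.4142,1.4142,-3.4641)
J_ω[:, 2] = z_2
entry J[2][2] = -3.4641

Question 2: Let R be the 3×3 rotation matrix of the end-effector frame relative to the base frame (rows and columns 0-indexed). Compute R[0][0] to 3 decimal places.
End-effector x-axis (col 0 of R) = (0.6124,-0.6124,-0.5000)
R[0][0] = 0.6124

0.612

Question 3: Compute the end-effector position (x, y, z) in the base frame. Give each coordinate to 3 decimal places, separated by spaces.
5.985 -3.157 3.000

after link 1: o_1 = (1.4142, 1.4142, 2.0000)
after link 2: o_2 = (3.5355, -0.7071, 5.0000)
after link 3: o_3 = (5.9850, -3.1566, 3.0000)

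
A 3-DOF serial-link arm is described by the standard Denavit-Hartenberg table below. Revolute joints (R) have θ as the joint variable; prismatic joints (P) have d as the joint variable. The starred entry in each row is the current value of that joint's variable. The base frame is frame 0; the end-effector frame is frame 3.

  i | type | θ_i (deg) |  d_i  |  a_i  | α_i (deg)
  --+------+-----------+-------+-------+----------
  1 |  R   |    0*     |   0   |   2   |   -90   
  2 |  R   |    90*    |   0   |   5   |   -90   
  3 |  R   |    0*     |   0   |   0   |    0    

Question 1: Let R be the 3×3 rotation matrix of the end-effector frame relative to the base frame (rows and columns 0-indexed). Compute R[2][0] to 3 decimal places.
-1.000

End-effector x-axis (col 0 of R) = (0.0000,0.0000,-1.0000)
R[2][0] = -1.0000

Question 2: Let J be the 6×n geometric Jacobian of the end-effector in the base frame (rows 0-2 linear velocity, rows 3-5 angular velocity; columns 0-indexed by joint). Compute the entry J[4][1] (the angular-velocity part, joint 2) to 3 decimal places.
axis z_1 = (0.0000,1.0000,0.0000); lever o_n−o_1 = (0.0000,0.0000,-5.0000)
cross product → J_v[:, 1] = (-5.0000,0.0000,-0.0000)
J_ω[:, 1] = z_1
entry J[4][1] = 1.0000

1.000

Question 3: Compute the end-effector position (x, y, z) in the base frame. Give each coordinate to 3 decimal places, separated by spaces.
2.000 0.000 -5.000

after link 1: o_1 = (2.0000, 0.0000, 0.0000)
after link 2: o_2 = (2.0000, 0.0000, -5.0000)
after link 3: o_3 = (2.0000, 0.0000, -5.0000)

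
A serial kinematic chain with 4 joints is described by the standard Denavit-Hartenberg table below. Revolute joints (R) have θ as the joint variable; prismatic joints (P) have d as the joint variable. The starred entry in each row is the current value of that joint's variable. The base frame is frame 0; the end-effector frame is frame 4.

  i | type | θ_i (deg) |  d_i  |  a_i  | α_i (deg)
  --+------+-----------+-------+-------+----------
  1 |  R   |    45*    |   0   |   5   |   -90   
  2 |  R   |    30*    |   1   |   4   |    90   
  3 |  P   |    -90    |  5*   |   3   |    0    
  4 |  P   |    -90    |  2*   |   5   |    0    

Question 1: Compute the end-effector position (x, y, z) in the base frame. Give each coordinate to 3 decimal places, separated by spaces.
6.812 3.984 6.562

after link 1: o_1 = (3.5355, 3.5355, 0.0000)
after link 2: o_2 = (5.2779, 6.6921, -2.0000)
after link 3: o_3 = (9.1670, 6.3386, 2.3301)
after link 4: o_4 = (6.8122, 3.9838, 6.5622)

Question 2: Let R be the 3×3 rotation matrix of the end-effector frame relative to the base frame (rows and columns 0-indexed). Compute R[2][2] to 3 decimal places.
End-effector z-axis (col 2 of R) = (0.3536,0.3536,0.8660)
R[2][2] = 0.8660

0.866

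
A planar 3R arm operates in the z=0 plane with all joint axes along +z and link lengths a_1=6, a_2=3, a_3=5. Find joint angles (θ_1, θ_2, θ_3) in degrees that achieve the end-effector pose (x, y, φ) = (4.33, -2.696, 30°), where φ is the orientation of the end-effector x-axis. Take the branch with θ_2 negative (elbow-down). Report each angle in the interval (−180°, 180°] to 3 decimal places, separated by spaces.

-60.001 -120.003 -149.996

wrist centre = target − a_3·(cos φ, sin φ) = (-0.0001, -5.1960)
cos θ_2 = (26.9984−6²−3²)/(2·6·3) = -0.5000; θ_2 = -120.0029° (elbow-down)
β = atan2(-5.1960,-0.0001) = -90.0014°; ψ = atan2(-2.5980,4.4999) = -30.0000°
θ_1 = β − ψ = -60.0014°
θ_3 = φ − θ_1 − θ_2 = -149.9957° (wrapped to (-180°,180°])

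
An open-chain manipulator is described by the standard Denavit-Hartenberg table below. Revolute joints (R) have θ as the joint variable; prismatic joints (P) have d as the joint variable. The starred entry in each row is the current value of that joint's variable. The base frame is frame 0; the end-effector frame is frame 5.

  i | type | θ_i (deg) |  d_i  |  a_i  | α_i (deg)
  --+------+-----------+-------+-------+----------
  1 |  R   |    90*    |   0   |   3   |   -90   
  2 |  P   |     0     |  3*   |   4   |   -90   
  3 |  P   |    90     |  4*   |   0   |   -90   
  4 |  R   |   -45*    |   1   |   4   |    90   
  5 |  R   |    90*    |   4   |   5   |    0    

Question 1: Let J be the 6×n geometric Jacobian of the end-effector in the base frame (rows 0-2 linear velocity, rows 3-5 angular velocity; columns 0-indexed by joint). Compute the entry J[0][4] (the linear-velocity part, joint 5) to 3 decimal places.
axis z_4 = (-0.7071,-0.0000,-0.7071); lever o_n−o_4 = (-2.8284,-5.0000,-2.8284)
cross product → J_v[:, 4] = (-3.5355,-0.0000,3.5355)
J_ω[:, 4] = z_4
entry J[0][4] = -3.5355

-3.536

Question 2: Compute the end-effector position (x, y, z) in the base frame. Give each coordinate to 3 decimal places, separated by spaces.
-3.000 1.000 -9.657

after link 1: o_1 = (0.0000, 3.0000, 0.0000)
after link 2: o_2 = (-3.0000, 7.0000, 0.0000)
after link 3: o_3 = (-3.0000, 7.0000, -4.0000)
after link 4: o_4 = (-0.1716, 6.0000, -6.8284)
after link 5: o_5 = (-3.0000, 1.0000, -9.6569)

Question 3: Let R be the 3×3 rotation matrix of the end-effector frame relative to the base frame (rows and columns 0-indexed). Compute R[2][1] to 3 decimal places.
End-effector y-axis (col 1 of R) = (-0.7071,-0.0000,0.7071)
R[2][1] = 0.7071

0.707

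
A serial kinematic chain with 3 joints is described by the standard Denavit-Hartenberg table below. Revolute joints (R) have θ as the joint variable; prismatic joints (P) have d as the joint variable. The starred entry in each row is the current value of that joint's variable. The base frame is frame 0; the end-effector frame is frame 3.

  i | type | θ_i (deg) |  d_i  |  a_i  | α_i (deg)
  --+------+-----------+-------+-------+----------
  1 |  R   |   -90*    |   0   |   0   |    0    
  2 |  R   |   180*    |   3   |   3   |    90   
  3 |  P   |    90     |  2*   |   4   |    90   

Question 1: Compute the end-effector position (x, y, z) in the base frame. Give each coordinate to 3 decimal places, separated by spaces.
2.000 3.000 7.000

after link 1: o_1 = (0.0000, 0.0000, 0.0000)
after link 2: o_2 = (0.0000, 3.0000, 3.0000)
after link 3: o_3 = (2.0000, 3.0000, 7.0000)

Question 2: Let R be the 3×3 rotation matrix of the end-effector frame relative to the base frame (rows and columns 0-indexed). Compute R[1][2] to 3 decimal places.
1.000

End-effector z-axis (col 2 of R) = (0.0000,1.0000,-0.0000)
R[1][2] = 1.0000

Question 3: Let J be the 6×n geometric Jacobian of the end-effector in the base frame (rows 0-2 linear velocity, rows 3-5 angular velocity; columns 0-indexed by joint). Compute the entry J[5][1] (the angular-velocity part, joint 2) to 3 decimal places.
axis z_1 = (0.0000,0.0000,1.0000); lever o_n−o_1 = (2.0000,3.0000,7.0000)
cross product → J_v[:, 1] = (-3.0000,2.0000,0.0000)
J_ω[:, 1] = z_1
entry J[5][1] = 1.0000

1.000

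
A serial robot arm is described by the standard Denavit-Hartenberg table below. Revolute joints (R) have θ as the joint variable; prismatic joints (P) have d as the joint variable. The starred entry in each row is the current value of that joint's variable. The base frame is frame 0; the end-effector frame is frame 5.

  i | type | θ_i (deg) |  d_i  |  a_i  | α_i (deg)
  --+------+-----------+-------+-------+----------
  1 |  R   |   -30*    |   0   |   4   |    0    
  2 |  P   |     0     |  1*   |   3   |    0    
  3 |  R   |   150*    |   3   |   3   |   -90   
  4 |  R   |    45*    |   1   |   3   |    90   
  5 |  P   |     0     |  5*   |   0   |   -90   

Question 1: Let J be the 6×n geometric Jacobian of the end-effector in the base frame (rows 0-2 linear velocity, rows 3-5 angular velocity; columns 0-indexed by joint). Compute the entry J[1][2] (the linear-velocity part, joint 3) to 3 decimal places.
axis z_2 = (0.0000,0.0000,1.0000); lever o_n−o_2 = (-5.1945,6.9971,4.4142)
cross product → J_v[:, 2] = (-6.9971,-5.1945,0.0000)
J_ω[:, 2] = z_2
entry J[1][2] = -5.1945

-5.194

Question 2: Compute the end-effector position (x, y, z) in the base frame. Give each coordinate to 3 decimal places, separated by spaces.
0.868 3.497 5.414

after link 1: o_1 = (3.4641, -2.0000, 0.0000)
after link 2: o_2 = (6.0622, -3.5000, 1.0000)
after link 3: o_3 = (4.5622, -0.9019, 4.0000)
after link 4: o_4 = (2.6355, 0.4352, 1.8787)
after link 5: o_5 = (0.8677, 3.4971, 5.4142)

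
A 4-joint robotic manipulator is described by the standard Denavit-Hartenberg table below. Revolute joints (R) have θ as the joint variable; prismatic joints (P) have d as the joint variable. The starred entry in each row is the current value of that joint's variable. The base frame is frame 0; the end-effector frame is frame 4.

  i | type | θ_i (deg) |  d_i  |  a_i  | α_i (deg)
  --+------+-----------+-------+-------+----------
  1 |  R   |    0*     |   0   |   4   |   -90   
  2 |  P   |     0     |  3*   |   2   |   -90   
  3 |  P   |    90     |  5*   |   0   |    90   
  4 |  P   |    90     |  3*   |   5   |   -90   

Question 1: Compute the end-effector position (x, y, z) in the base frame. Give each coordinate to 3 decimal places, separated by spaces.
after link 1: o_1 = (4.0000, 0.0000, 0.0000)
after link 2: o_2 = (6.0000, 3.0000, 0.0000)
after link 3: o_3 = (6.0000, 3.0000, -5.0000)
after link 4: o_4 = (9.0000, 3.0000, -10.0000)

9.000 3.000 -10.000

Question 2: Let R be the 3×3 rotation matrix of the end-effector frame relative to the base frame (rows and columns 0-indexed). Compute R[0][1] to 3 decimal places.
-1.000

End-effector y-axis (col 1 of R) = (-1.0000,-0.0000,0.0000)
R[0][1] = -1.0000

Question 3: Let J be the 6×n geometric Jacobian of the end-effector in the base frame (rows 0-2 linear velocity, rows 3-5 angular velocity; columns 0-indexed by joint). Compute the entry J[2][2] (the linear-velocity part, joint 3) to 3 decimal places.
prismatic axis z_2 = (0.0000,0.0000,-1.0000)
J_v[:, 2] = z_2; J_ω[:, 2] = (0,0,0)
entry J[2][2] = -1.0000

-1.000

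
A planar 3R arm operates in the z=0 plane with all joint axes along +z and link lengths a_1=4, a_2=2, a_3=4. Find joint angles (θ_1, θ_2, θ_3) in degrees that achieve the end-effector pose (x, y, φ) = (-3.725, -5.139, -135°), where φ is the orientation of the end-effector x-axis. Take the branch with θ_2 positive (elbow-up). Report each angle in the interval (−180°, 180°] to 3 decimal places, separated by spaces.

-134.998 150.007 -150.009

wrist centre = target − a_3·(cos φ, sin φ) = (-0.8966, -2.3106)
cos θ_2 = (6.1426−4²−2²)/(2·4·2) = -0.8661; θ_2 = 150.0072° (elbow-up)
β = atan2(-2.3106,-0.8966) = -111.2078°; ψ = atan2(0.9998,2.2678) = 23.7906°
θ_1 = β − ψ = -134.9983°
θ_3 = φ − θ_1 − θ_2 = -150.0089° (wrapped to (-180°,180°])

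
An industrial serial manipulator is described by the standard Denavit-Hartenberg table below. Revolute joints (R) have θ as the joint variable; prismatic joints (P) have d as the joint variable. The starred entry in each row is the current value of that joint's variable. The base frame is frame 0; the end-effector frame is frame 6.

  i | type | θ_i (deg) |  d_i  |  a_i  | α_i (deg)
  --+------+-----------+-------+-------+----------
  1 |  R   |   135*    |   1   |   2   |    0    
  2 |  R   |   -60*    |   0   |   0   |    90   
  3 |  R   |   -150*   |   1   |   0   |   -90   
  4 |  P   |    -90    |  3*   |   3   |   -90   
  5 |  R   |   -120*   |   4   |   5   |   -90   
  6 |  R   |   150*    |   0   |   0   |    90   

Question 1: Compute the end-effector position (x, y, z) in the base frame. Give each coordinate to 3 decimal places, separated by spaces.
after link 1: o_1 = (-1.4142, 1.4142, 1.0000)
after link 2: o_2 = (-1.4142, 1.4142, 1.0000)
after link 3: o_3 = (-0.4483, 1.1554, 1.0000)
after link 4: o_4 = (2.8377, 1.8278, -1.5981)
after link 5: o_5 = (0.0867, 1.2201, -7.3481)
after link 6: o_6 = (0.0867, 1.2201, -7.3481)

0.087 1.220 -7.348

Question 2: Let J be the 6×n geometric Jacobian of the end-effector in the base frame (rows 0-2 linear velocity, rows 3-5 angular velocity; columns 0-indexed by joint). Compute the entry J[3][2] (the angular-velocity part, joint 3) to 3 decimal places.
0.966

axis z_2 = (0.9659,-0.2588,0.0000); lever o_n−o_2 = (1.5009,-0.1941,-8.3481)
cross product → J_v[:, 2] = (2.1606,8.0636,0.2010)
J_ω[:, 2] = z_2
entry J[3][2] = 0.9659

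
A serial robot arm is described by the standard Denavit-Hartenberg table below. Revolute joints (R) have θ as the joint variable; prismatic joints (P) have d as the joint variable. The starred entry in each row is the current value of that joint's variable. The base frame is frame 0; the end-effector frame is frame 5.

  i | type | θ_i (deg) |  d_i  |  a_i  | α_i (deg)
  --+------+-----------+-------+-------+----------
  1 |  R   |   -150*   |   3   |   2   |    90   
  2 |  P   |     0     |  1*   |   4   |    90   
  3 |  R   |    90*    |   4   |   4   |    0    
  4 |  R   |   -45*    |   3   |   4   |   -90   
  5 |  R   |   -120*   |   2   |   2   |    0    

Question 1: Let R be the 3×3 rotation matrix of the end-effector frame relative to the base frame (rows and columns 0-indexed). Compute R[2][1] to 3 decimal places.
-0.500

End-effector y-axis (col 1 of R) = (-0.8365,0.2241,-0.5000)
R[2][1] = -0.5000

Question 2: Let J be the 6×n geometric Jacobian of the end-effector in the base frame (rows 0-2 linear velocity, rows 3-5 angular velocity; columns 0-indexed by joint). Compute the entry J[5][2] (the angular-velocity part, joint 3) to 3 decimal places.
-1.000

axis z_2 = (-0.0000,0.0000,-1.0000); lever o_n−o_2 = (-4.3801,6.1724,-8.7321)
cross product → J_v[:, 2] = (6.1724,4.3801,0.0000)
J_ω[:, 2] = z_2
entry J[5][2] = -1.0000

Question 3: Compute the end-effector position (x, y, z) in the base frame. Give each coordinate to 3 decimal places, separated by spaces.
-10.076 4.038 -5.732

after link 1: o_1 = (-1.7321, -1.0000, 3.0000)
after link 2: o_2 = (-5.6962, -2.1340, 3.0000)
after link 3: o_3 = (-7.6962, 1.3301, -1.0000)
after link 4: o_4 = (-11.5599, 2.3654, -4.0000)
after link 5: o_5 = (-10.0763, 4.0384, -5.7321)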